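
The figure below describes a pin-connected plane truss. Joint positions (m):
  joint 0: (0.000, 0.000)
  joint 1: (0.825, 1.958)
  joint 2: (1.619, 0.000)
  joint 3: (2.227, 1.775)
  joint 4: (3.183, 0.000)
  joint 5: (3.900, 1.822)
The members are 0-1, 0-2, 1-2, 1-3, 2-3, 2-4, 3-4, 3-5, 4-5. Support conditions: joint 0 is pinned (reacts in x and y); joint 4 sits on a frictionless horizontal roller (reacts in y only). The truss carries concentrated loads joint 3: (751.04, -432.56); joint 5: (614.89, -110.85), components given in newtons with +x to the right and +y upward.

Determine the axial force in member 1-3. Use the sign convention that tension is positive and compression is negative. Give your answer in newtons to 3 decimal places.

586.263

N=6 nodes, M=9 members, R=3 reactions → 2N=12, M+R=12
member 0 (0-1): L=2.1247, (cx,cy)=(0.3883,0.9215)
member 1 (0-2): L=1.6190, (cx,cy)=(1.0000,0.0000)
member 2 (1-2): L=2.1129, (cx,cy)=(0.3758,-0.9267)
member 3 (1-3): L=1.4139, (cx,cy)=(0.9916,-0.1294)
member 4 (2-3): L=1.8762, (cx,cy)=(0.3241,0.9460)
member 5 (2-4): L=1.5640, (cx,cy)=(1.0000,0.0000)
member 6 (3-4): L=2.0161, (cx,cy)=(0.4742,-0.8804)
member 7 (3-5): L=1.6737, (cx,cy)=(0.9996,0.0281)
member 8 (4-5): L=1.9580, (cx,cy)=(0.3662,0.9305)
solve A·x = −loads:
  F[0-1] = +722.5344 N (tension)
  F[0-2] = +1085.3783 N (tension)
  F[1-2] = -800.3884 N (compression)
  F[1-3] = +586.2634 N (tension)
  F[2-3] = +784.0296 N (tension)
  F[2-4] = +530.5317 N (tension)
  F[3-4] = -1226.3377 N (compression)
  F[3-5] = +666.1363 N (tension)
  F[4-5] = -139.2272 N (compression)
  Rx@0 = -1365.9300 N
  Ry@0 = -665.8428 N
  Ry@4 = +1209.2528 N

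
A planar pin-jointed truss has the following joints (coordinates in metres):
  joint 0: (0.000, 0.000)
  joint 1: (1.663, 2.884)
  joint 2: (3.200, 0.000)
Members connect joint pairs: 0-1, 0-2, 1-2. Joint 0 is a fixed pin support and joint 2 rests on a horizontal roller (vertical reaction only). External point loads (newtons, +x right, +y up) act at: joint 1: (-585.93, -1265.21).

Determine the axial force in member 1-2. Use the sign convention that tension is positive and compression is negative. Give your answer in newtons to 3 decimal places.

N=3 nodes, M=3 members, R=3 reactions → 2N=6, M+R=6
member 0 (0-1): L=3.3291, (cx,cy)=(0.4995,0.8663)
member 1 (0-2): L=3.2000, (cx,cy)=(1.0000,0.0000)
member 2 (1-2): L=3.2680, (cx,cy)=(0.4703,-0.8825)
solve A·x = −loads:
  F[0-1] = -1311.0601 N (compression)
  F[0-2] = +68.9862 N (tension)
  F[1-2] = -146.6797 N (compression)
  Rx@0 = +585.9300 N
  Ry@0 = +1135.7656 N
  Ry@2 = +129.4444 N

-146.680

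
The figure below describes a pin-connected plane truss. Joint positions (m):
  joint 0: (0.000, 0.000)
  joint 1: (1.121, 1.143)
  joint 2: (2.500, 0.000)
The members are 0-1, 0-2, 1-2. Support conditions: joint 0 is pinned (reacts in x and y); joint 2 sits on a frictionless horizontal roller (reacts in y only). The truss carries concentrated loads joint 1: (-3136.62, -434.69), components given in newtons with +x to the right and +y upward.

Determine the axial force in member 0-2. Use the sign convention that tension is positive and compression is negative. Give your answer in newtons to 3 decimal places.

N=3 nodes, M=3 members, R=3 reactions → 2N=6, M+R=6
member 0 (0-1): L=1.6010, (cx,cy)=(0.7002,0.7139)
member 1 (0-2): L=2.5000, (cx,cy)=(1.0000,0.0000)
member 2 (1-2): L=1.7911, (cx,cy)=(0.7699,-0.6382)
solve A·x = −loads:
  F[0-1] = -2344.4935 N (compression)
  F[0-2] = -1494.9997 N (compression)
  F[1-2] = +1941.7804 N (tension)
  Rx@0 = +3136.6200 N
  Ry@0 = +1673.8377 N
  Ry@2 = -1239.1477 N

-1495.000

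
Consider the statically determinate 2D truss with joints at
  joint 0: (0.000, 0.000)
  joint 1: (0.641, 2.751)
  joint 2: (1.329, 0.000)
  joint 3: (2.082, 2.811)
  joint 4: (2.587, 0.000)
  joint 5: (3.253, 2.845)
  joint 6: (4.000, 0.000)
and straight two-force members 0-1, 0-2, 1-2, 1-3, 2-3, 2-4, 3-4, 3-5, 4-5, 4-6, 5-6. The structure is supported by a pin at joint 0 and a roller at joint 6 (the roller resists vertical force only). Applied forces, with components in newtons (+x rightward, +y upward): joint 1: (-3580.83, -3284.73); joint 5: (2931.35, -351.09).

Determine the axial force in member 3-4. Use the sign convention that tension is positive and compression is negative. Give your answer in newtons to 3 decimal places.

-1.244

N=7 nodes, M=11 members, R=3 reactions → 2N=14, M+R=14
member 0 (0-1): L=2.8247, (cx,cy)=(0.2269,0.9739)
member 1 (0-2): L=1.3290, (cx,cy)=(1.0000,0.0000)
member 2 (1-2): L=2.8357, (cx,cy)=(0.2426,-0.9701)
member 3 (1-3): L=1.4422, (cx,cy)=(0.9991,0.0416)
member 4 (2-3): L=2.9101, (cx,cy)=(0.2588,0.9659)
member 5 (2-4): L=1.2580, (cx,cy)=(1.0000,0.0000)
member 6 (3-4): L=2.8560, (cx,cy)=(0.1768,-0.9842)
member 7 (3-5): L=1.1715, (cx,cy)=(0.9996,0.0290)
member 8 (4-5): L=2.9219, (cx,cy)=(0.2279,0.9737)
member 9 (4-6): L=1.4130, (cx,cy)=(1.0000,0.0000)
member 10 (5-6): L=2.9414, (cx,cy)=(0.2540,-0.9672)
solve A·x = −loads:
  F[0-1] = -3287.4760 N (compression)
  F[0-2] = +96.5385 N (tension)
  F[1-2] = +35.7229 N (tension)
  F[1-3] = +2828.5933 N (tension)
  F[2-3] = -35.8774 N (compression)
  F[2-4] = +114.4889 N (tension)
  F[3-4] = -1.2444 N (compression)
  F[3-5] = +2818.2683 N (tension)
  F[4-5] = +1.2579 N (tension)
  F[4-6] = +113.9822 N (tension)
  F[5-6] = -448.8233 N (compression)
  Rx@0 = +649.4800 N
  Ry@0 = +3201.7112 N
  Ry@6 = +434.1088 N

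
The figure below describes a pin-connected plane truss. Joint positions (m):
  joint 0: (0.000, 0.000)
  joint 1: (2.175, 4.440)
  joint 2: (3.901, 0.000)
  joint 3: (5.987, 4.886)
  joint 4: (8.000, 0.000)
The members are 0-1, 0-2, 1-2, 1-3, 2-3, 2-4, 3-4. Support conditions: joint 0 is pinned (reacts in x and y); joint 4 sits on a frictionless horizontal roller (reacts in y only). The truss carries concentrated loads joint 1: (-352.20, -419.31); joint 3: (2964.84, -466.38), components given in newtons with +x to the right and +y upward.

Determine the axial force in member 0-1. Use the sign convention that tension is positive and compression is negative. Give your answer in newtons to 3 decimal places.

N=5 nodes, M=7 members, R=3 reactions → 2N=10, M+R=10
member 0 (0-1): L=4.9441, (cx,cy)=(0.4399,0.8980)
member 1 (0-2): L=3.9010, (cx,cy)=(1.0000,0.0000)
member 2 (1-2): L=4.7637, (cx,cy)=(0.3623,-0.9321)
member 3 (1-3): L=3.8380, (cx,cy)=(0.9932,0.1162)
member 4 (2-3): L=5.3127, (cx,cy)=(0.3926,0.9197)
member 5 (2-4): L=4.0990, (cx,cy)=(1.0000,0.0000)
member 6 (3-4): L=5.2844, (cx,cy)=(0.3809,-0.9246)
solve A·x = −loads:
  F[0-1] = +1328.0526 N (tension)
  F[0-2] = +2028.4066 N (tension)
  F[1-2] = -1541.7931 N (compression)
  F[1-3] = +1505.2612 N (tension)
  F[2-3] = +1562.5181 N (tension)
  F[2-4] = +856.2592 N (tension)
  F[3-4] = -2247.8087 N (compression)
  Rx@0 = -2612.6400 N
  Ry@0 = -1192.6421 N
  Ry@4 = +2078.3321 N

1328.053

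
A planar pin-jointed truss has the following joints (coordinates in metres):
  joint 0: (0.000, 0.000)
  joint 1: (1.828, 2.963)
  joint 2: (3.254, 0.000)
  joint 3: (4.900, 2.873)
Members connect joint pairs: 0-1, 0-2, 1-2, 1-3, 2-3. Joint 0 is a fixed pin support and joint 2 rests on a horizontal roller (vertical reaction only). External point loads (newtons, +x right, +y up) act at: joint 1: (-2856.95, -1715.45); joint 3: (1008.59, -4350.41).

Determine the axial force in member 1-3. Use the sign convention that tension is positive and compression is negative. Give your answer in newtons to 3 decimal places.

N=4 nodes, M=5 members, R=3 reactions → 2N=8, M+R=8
member 0 (0-1): L=3.4815, (cx,cy)=(0.5251,0.8511)
member 1 (0-2): L=3.2540, (cx,cy)=(1.0000,0.0000)
member 2 (1-2): L=3.2883, (cx,cy)=(0.4337,-0.9011)
member 3 (1-3): L=3.0733, (cx,cy)=(0.9996,-0.0293)
member 4 (2-3): L=3.3111, (cx,cy)=(0.4971,0.8677)
solve A·x = −loads:
  F[0-1] = -307.9837 N (compression)
  F[0-2] = -1686.6505 N (compression)
  F[1-2] = -1724.8386 N (compression)
  F[1-3] = +3444.7116 N (tension)
  F[2-3] = -4897.5537 N (compression)
  Rx@0 = +1848.3600 N
  Ry@0 = +262.1145 N
  Ry@2 = +5803.7455 N

3444.712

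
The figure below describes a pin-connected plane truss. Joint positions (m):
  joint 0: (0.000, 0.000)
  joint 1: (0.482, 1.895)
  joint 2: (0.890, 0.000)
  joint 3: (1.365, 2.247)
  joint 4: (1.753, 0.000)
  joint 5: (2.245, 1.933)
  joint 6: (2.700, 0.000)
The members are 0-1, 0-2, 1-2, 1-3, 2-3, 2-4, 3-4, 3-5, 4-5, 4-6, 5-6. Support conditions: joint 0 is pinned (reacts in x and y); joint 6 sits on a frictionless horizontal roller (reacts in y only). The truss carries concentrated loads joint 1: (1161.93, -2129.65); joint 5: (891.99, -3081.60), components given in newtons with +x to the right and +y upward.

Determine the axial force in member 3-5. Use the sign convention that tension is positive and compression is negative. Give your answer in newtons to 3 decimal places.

-464.870

N=7 nodes, M=11 members, R=3 reactions → 2N=14, M+R=14
member 0 (0-1): L=1.9553, (cx,cy)=(0.2465,0.9691)
member 1 (0-2): L=0.8900, (cx,cy)=(1.0000,0.0000)
member 2 (1-2): L=1.9384, (cx,cy)=(0.2105,-0.9776)
member 3 (1-3): L=0.9506, (cx,cy)=(0.9289,0.3703)
member 4 (2-3): L=2.2967, (cx,cy)=(0.2068,0.9784)
member 5 (2-4): L=0.8630, (cx,cy)=(1.0000,0.0000)
member 6 (3-4): L=2.2803, (cx,cy)=(0.1702,-0.9854)
member 7 (3-5): L=0.9343, (cx,cy)=(0.9418,-0.3361)
member 8 (4-5): L=1.9946, (cx,cy)=(0.2467,0.9691)
member 9 (4-6): L=0.9470, (cx,cy)=(1.0000,0.0000)
member 10 (5-6): L=1.9858, (cx,cy)=(0.2291,-0.9734)
solve A·x = −loads:
  F[0-1] = -840.6132 N (compression)
  F[0-2] = +2261.1350 N (tension)
  F[1-2] = -1752.9598 N (compression)
  F[1-3] = -1076.7245 N (compression)
  F[2-3] = +1751.5616 N (tension)
  F[2-4] = +1529.9096 N (tension)
  F[3-4] = -1175.8982 N (compression)
  F[3-5] = -464.8702 N (compression)
  F[4-5] = +1195.6952 N (tension)
  F[4-6] = +1034.8900 N (tension)
  F[5-6] = -4516.7339 N (compression)
  Rx@0 = -2053.9200 N
  Ry@0 = +814.6732 N
  Ry@6 = +4396.5768 N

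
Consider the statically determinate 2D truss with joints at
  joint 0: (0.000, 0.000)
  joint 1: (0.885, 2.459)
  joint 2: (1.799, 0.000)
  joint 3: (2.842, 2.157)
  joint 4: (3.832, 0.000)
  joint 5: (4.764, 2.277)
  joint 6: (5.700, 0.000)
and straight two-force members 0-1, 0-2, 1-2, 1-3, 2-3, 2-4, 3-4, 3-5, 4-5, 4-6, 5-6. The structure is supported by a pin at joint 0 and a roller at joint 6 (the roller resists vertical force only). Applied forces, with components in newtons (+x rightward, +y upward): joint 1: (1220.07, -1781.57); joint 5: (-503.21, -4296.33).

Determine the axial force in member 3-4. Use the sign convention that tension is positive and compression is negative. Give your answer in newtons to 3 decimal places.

N=7 nodes, M=11 members, R=3 reactions → 2N=14, M+R=14
member 0 (0-1): L=2.6134, (cx,cy)=(0.3386,0.9409)
member 1 (0-2): L=1.7990, (cx,cy)=(1.0000,0.0000)
member 2 (1-2): L=2.6234, (cx,cy)=(0.3484,-0.9373)
member 3 (1-3): L=1.9802, (cx,cy)=(0.9883,-0.1525)
member 4 (2-3): L=2.3959, (cx,cy)=(0.4353,0.9003)
member 5 (2-4): L=2.0330, (cx,cy)=(1.0000,0.0000)
member 6 (3-4): L=2.3733, (cx,cy)=(0.4171,-0.9088)
member 7 (3-5): L=1.9257, (cx,cy)=(0.9981,0.0623)
member 8 (4-5): L=2.4604, (cx,cy)=(0.3788,0.9255)
member 9 (4-6): L=1.8680, (cx,cy)=(1.0000,0.0000)
member 10 (5-6): L=2.4619, (cx,cy)=(0.3802,-0.9249)
solve A·x = −loads:
  F[0-1] = -2003.5112 N (compression)
  F[0-2] = +1395.3254 N (tension)
  F[1-2] = +448.7945 N (tension)
  F[1-3] = -2079.2220 N (compression)
  F[2-3] = -467.2732 N (compression)
  F[2-4] = +1755.1021 N (tension)
  F[3-4] = -40.0374 N (compression)
  F[3-5] = -2245.9760 N (compression)
  F[4-5] = +39.3180 N (tension)
  F[4-6] = +1723.5073 N (tension)
  F[5-6] = -4533.1819 N (compression)
  Rx@0 = -716.8600 N
  Ry@0 = +1885.1371 N
  Ry@6 = +4192.7629 N

-40.037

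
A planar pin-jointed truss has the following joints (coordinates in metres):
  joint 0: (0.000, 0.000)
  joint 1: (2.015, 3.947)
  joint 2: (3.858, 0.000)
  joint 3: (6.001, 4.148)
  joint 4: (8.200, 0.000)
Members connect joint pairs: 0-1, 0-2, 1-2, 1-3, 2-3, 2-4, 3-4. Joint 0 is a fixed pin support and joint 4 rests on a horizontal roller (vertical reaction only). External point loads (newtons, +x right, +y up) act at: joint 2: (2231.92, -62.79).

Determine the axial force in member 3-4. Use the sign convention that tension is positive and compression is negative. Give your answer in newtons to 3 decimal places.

N=5 nodes, M=7 members, R=3 reactions → 2N=10, M+R=10
member 0 (0-1): L=4.4316, (cx,cy)=(0.4547,0.8906)
member 1 (0-2): L=3.8580, (cx,cy)=(1.0000,0.0000)
member 2 (1-2): L=4.3561, (cx,cy)=(0.4231,-0.9061)
member 3 (1-3): L=3.9911, (cx,cy)=(0.9987,0.0504)
member 4 (2-3): L=4.6689, (cx,cy)=(0.4590,0.8884)
member 5 (2-4): L=4.3420, (cx,cy)=(1.0000,0.0000)
member 6 (3-4): L=4.6948, (cx,cy)=(0.4684,-0.8835)
solve A·x = −loads:
  F[0-1] = -37.3301 N (compression)
  F[0-2] = +2248.8936 N (tension)
  F[1-2] = +34.9270 N (tension)
  F[1-3] = -31.7911 N (compression)
  F[2-3] = +35.0537 N (tension)
  F[2-4] = +15.6612 N (tension)
  F[3-4] = -33.4365 N (compression)
  Rx@0 = -2231.9200 N
  Ry@0 = +33.2481 N
  Ry@4 = +29.5419 N

-33.436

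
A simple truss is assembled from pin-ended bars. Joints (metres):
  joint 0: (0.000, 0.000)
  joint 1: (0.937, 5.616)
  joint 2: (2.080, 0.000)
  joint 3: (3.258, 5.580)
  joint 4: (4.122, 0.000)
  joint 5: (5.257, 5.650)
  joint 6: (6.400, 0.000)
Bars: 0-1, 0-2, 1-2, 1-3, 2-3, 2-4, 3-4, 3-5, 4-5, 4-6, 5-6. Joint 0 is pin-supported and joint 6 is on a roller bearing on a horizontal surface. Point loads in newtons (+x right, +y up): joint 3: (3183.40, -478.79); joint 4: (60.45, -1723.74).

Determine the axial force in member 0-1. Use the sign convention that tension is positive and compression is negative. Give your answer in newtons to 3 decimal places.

1953.563

N=7 nodes, M=11 members, R=3 reactions → 2N=14, M+R=14
member 0 (0-1): L=5.6936, (cx,cy)=(0.1646,0.9864)
member 1 (0-2): L=2.0800, (cx,cy)=(1.0000,0.0000)
member 2 (1-2): L=5.7311, (cx,cy)=(0.1994,-0.9799)
member 3 (1-3): L=2.3213, (cx,cy)=(0.9999,-0.0155)
member 4 (2-3): L=5.7030, (cx,cy)=(0.2066,0.9784)
member 5 (2-4): L=2.0420, (cx,cy)=(1.0000,0.0000)
member 6 (3-4): L=5.6465, (cx,cy)=(0.1530,-0.9882)
member 7 (3-5): L=2.0002, (cx,cy)=(0.9994,0.0350)
member 8 (4-5): L=5.7629, (cx,cy)=(0.1970,0.9804)
member 9 (4-6): L=2.2780, (cx,cy)=(1.0000,0.0000)
member 10 (5-6): L=5.7645, (cx,cy)=(0.1983,-0.9801)
solve A·x = −loads:
  F[0-1] = +1953.5632 N (tension)
  F[0-2] = +2922.3524 N (tension)
  F[1-2] = -1977.7637 N (compression)
  F[1-3] = +716.0229 N (tension)
  F[2-3] = +1980.7480 N (tension)
  F[2-4] = +2118.7731 N (tension)
  F[3-4] = -2493.7997 N (compression)
  F[3-5] = -1677.7614 N (compression)
  F[4-5] = +4271.8428 N (tension)
  F[4-6] = +835.3928 N (tension)
  F[5-6] = -4213.1103 N (compression)
  Rx@0 = -3243.8500 N
  Ry@0 = -1926.9272 N
  Ry@6 = +4129.4572 N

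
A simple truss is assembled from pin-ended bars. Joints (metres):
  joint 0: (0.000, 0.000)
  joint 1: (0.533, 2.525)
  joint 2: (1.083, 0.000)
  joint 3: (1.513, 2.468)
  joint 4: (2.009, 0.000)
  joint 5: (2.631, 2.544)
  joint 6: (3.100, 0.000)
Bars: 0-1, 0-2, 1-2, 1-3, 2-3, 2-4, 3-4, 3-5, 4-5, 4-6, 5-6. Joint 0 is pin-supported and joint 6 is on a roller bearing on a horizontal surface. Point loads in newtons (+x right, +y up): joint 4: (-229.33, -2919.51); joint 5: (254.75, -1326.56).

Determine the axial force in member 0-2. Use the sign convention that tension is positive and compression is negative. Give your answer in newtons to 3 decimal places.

240.544

N=7 nodes, M=11 members, R=3 reactions → 2N=14, M+R=14
member 0 (0-1): L=2.5806, (cx,cy)=(0.2065,0.9784)
member 1 (0-2): L=1.0830, (cx,cy)=(1.0000,0.0000)
member 2 (1-2): L=2.5842, (cx,cy)=(0.2128,-0.9771)
member 3 (1-3): L=0.9817, (cx,cy)=(0.9983,-0.0581)
member 4 (2-3): L=2.5052, (cx,cy)=(0.1716,0.9852)
member 5 (2-4): L=0.9260, (cx,cy)=(1.0000,0.0000)
member 6 (3-4): L=2.5173, (cx,cy)=(0.1970,-0.9804)
member 7 (3-5): L=1.1206, (cx,cy)=(0.9977,0.0678)
member 8 (4-5): L=2.6189, (cx,cy)=(0.2375,0.9714)
member 9 (4-6): L=1.0910, (cx,cy)=(1.0000,0.0000)
member 10 (5-6): L=2.5869, (cx,cy)=(0.1813,-0.9834)
solve A·x = −loads:
  F[0-1] = -1041.5732 N (compression)
  F[0-2] = +240.5442 N (tension)
  F[1-2] = +1069.3657 N (tension)
  F[1-3] = -443.4669 N (compression)
  F[2-3] = -1060.6059 N (compression)
  F[2-4] = +650.1857 N (tension)
  F[3-4] = +982.7468 N (tension)
  F[3-5] = -820.2878 N (compression)
  F[4-5] = +2013.6439 N (tension)
  F[4-6] = +594.9063 N (tension)
  F[5-6] = -3281.3334 N (compression)
  Rx@0 = -25.4200 N
  Ry@0 = +1019.1155 N
  Ry@6 = +3226.9545 N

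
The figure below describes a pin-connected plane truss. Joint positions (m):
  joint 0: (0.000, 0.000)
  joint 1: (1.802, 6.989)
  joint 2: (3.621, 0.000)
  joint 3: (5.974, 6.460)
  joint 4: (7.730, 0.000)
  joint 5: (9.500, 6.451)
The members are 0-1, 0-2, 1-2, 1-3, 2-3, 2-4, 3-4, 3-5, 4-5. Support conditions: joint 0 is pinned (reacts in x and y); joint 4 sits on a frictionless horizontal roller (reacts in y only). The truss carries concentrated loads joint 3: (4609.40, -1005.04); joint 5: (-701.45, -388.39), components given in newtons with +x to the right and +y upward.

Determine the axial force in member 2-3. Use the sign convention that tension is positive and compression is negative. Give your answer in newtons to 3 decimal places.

3554.439

N=6 nodes, M=9 members, R=3 reactions → 2N=12, M+R=12
member 0 (0-1): L=7.2176, (cx,cy)=(0.2497,0.9683)
member 1 (0-2): L=3.6210, (cx,cy)=(1.0000,0.0000)
member 2 (1-2): L=7.2218, (cx,cy)=(0.2519,-0.9678)
member 3 (1-3): L=4.2054, (cx,cy)=(0.9921,-0.1258)
member 4 (2-3): L=6.8752, (cx,cy)=(0.3422,0.9396)
member 5 (2-4): L=4.1090, (cx,cy)=(1.0000,0.0000)
member 6 (3-4): L=6.6944, (cx,cy)=(0.2623,-0.9650)
member 7 (3-5): L=3.5260, (cx,cy)=(1.0000,-0.0026)
member 8 (4-5): L=6.6894, (cx,cy)=(0.2646,0.9644)
solve A·x = −loads:
  F[0-1] = +3229.6085 N (tension)
  F[0-2] = +3101.6185 N (tension)
  F[1-2] = -3451.0518 N (compression)
  F[1-3] = +1688.9813 N (tension)
  F[2-3] = +3554.4392 N (tension)
  F[2-4] = +1015.8948 N (tension)
  F[3-4] = -4280.7481 N (compression)
  F[3-5] = -594.4707 N (compression)
  F[4-5] = -404.3176 N (compression)
  Rx@0 = -3907.9500 N
  Ry@0 = -3127.3312 N
  Ry@4 = +4520.7612 N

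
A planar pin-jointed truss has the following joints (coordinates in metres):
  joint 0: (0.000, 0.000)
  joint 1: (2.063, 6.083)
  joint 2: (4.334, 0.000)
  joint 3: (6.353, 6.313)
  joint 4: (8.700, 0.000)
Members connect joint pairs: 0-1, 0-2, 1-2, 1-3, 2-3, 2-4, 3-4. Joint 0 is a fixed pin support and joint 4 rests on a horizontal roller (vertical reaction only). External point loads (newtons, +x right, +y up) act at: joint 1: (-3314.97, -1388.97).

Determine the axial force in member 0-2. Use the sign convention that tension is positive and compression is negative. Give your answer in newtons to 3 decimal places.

-2169.545

N=5 nodes, M=7 members, R=3 reactions → 2N=10, M+R=10
member 0 (0-1): L=6.4233, (cx,cy)=(0.3212,0.9470)
member 1 (0-2): L=4.3340, (cx,cy)=(1.0000,0.0000)
member 2 (1-2): L=6.4931, (cx,cy)=(0.3498,-0.9368)
member 3 (1-3): L=4.2962, (cx,cy)=(0.9986,0.0535)
member 4 (2-3): L=6.6280, (cx,cy)=(0.3046,0.9525)
member 5 (2-4): L=4.3660, (cx,cy)=(1.0000,0.0000)
member 6 (3-4): L=6.7352, (cx,cy)=(0.3485,-0.9373)
solve A·x = −loads:
  F[0-1] = -3566.3658 N (compression)
  F[0-2] = -2169.5454 N (compression)
  F[1-2] = +2202.5776 N (tension)
  F[1-3] = +1401.1902 N (tension)
  F[2-3] = -2166.4241 N (compression)
  F[2-4] = -739.2512 N (compression)
  F[3-4] = +2121.4209 N (tension)
  Rx@0 = +3314.9700 N
  Ry@0 = +3377.4203 N
  Ry@4 = -1988.4503 N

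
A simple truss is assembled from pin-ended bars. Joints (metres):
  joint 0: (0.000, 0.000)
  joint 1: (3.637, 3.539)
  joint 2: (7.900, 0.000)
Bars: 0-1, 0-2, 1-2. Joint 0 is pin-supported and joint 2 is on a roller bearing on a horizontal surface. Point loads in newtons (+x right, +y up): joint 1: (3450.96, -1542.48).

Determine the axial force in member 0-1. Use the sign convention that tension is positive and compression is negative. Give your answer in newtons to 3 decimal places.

1023.236

N=3 nodes, M=3 members, R=3 reactions → 2N=6, M+R=6
member 0 (0-1): L=5.0747, (cx,cy)=(0.7167,0.6974)
member 1 (0-2): L=7.9000, (cx,cy)=(1.0000,0.0000)
member 2 (1-2): L=5.5405, (cx,cy)=(0.7694,-0.6387)
solve A·x = −loads:
  F[0-1] = +1023.2357 N (tension)
  F[0-2] = +2717.6104 N (tension)
  F[1-2] = -3532.0327 N (compression)
  Rx@0 = -3450.9600 N
  Ry@0 = -713.5893 N
  Ry@2 = +2256.0693 N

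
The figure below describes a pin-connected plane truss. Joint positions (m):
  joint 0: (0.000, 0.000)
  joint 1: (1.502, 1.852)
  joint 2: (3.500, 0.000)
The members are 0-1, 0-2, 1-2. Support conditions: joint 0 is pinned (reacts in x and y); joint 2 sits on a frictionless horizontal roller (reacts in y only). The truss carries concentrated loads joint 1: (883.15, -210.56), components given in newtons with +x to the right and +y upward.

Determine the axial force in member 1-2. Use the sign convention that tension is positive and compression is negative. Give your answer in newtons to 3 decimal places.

-820.345

N=3 nodes, M=3 members, R=3 reactions → 2N=6, M+R=6
member 0 (0-1): L=2.3845, (cx,cy)=(0.6299,0.7767)
member 1 (0-2): L=3.5000, (cx,cy)=(1.0000,0.0000)
member 2 (1-2): L=2.7243, (cx,cy)=(0.7334,-0.6798)
solve A·x = −loads:
  F[0-1] = +446.9198 N (tension)
  F[0-2] = +601.6362 N (tension)
  F[1-2] = -820.3445 N (compression)
  Rx@0 = -883.1500 N
  Ry@0 = -347.1128 N
  Ry@2 = +557.6728 N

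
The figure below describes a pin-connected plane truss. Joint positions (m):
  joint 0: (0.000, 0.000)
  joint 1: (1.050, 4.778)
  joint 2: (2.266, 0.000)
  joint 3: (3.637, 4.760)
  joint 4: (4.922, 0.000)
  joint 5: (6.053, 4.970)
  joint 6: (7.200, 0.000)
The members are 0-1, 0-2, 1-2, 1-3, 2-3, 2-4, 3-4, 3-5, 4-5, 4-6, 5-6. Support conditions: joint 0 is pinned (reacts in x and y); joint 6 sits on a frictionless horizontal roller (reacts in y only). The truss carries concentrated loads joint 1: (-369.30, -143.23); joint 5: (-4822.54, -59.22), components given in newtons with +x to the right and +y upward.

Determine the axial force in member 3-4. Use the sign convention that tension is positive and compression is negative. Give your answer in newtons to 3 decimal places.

N=7 nodes, M=11 members, R=3 reactions → 2N=14, M+R=14
member 0 (0-1): L=4.8920, (cx,cy)=(0.2146,0.9767)
member 1 (0-2): L=2.2660, (cx,cy)=(1.0000,0.0000)
member 2 (1-2): L=4.9303, (cx,cy)=(0.2466,-0.9691)
member 3 (1-3): L=2.5871, (cx,cy)=(1.0000,-0.0070)
member 4 (2-3): L=4.9535, (cx,cy)=(0.2768,0.9609)
member 5 (2-4): L=2.6560, (cx,cy)=(1.0000,0.0000)
member 6 (3-4): L=4.9304, (cx,cy)=(0.2606,-0.9654)
member 7 (3-5): L=2.4251, (cx,cy)=(0.9962,0.0866)
member 8 (4-5): L=5.0971, (cx,cy)=(0.2219,0.9751)
member 9 (4-6): L=2.2780, (cx,cy)=(1.0000,0.0000)
member 10 (5-6): L=5.1006, (cx,cy)=(0.2249,-0.9744)
solve A·x = −loads:
  F[0-1] = -3794.1662 N (compression)
  F[0-2] = -4377.4768 N (compression)
  F[1-2] = +3685.7944 N (tension)
  F[1-3] = -1354.1519 N (compression)
  F[2-3] = -3717.1414 N (compression)
  F[2-4] = -2439.6145 N (compression)
  F[3-4] = +3395.8183 N (tension)
  F[3-5] = -3280.2928 N (compression)
  F[4-5] = -3362.2740 N (compression)
  F[4-6] = -808.5058 N (compression)
  F[5-6] = +3595.3753 N (tension)
  Rx@0 = +5191.8400 N
  Ry@0 = +3705.7401 N
  Ry@6 = -3503.2901 N

3395.818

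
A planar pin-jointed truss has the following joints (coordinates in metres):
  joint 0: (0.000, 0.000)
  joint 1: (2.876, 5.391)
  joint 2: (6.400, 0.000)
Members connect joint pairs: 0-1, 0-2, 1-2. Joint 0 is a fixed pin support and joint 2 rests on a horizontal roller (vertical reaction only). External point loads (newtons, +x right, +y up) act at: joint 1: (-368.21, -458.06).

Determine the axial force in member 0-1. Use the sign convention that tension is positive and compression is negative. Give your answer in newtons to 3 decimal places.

-637.402

N=3 nodes, M=3 members, R=3 reactions → 2N=6, M+R=6
member 0 (0-1): L=6.1102, (cx,cy)=(0.4707,0.8823)
member 1 (0-2): L=6.4000, (cx,cy)=(1.0000,0.0000)
member 2 (1-2): L=6.4406, (cx,cy)=(0.5472,-0.8370)
solve A·x = −loads:
  F[0-1] = -637.4018 N (compression)
  F[0-2] = -68.1912 N (compression)
  F[1-2] = +124.6292 N (tension)
  Rx@0 = +368.2100 N
  Ry@0 = +562.3787 N
  Ry@2 = -104.3187 N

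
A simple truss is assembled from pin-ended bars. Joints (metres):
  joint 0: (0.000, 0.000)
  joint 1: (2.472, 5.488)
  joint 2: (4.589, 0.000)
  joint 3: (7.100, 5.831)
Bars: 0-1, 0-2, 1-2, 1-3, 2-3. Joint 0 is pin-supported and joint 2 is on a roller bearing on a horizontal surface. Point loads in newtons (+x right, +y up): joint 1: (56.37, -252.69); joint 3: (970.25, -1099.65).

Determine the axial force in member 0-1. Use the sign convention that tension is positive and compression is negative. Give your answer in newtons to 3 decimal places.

N=4 nodes, M=5 members, R=3 reactions → 2N=8, M+R=8
member 0 (0-1): L=6.0190, (cx,cy)=(0.4107,0.9118)
member 1 (0-2): L=4.5890, (cx,cy)=(1.0000,0.0000)
member 2 (1-2): L=5.8822, (cx,cy)=(0.3599,-0.9330)
member 3 (1-3): L=4.6407, (cx,cy)=(0.9973,0.0739)
member 4 (2-3): L=6.3487, (cx,cy)=(0.3955,0.9185)
solve A·x = −loads:
  F[0-1] = +1958.1554 N (tension)
  F[0-2] = +222.4129 N (tension)
  F[1-2] = -2065.9902 N (compression)
  F[1-3] = +1495.4808 N (tension)
  F[2-3] = -1317.6230 N (compression)
  Rx@0 = -1026.6200 N
  Ry@0 = -1785.3917 N
  Ry@2 = +3137.7317 N

1958.155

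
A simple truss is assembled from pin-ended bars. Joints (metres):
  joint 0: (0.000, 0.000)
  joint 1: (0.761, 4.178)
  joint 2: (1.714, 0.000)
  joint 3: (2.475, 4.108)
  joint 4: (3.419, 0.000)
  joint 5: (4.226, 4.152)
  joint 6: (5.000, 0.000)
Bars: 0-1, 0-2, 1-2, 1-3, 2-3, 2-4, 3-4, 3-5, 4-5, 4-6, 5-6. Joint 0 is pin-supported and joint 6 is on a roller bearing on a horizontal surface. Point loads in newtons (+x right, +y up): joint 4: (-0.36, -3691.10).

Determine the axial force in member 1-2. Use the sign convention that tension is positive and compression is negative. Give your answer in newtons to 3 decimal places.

1217.349

N=7 nodes, M=11 members, R=3 reactions → 2N=14, M+R=14
member 0 (0-1): L=4.2467, (cx,cy)=(0.1792,0.9838)
member 1 (0-2): L=1.7140, (cx,cy)=(1.0000,0.0000)
member 2 (1-2): L=4.2853, (cx,cy)=(0.2224,-0.9750)
member 3 (1-3): L=1.7154, (cx,cy)=(0.9992,-0.0408)
member 4 (2-3): L=4.1779, (cx,cy)=(0.1821,0.9833)
member 5 (2-4): L=1.7050, (cx,cy)=(1.0000,0.0000)
member 6 (3-4): L=4.2151, (cx,cy)=(0.2240,-0.9746)
member 7 (3-5): L=1.7516, (cx,cy)=(0.9997,0.0251)
member 8 (4-5): L=4.2297, (cx,cy)=(0.1908,0.9816)
member 9 (4-6): L=1.5810, (cx,cy)=(1.0000,0.0000)
member 10 (5-6): L=4.2235, (cx,cy)=(0.1833,-0.9831)
solve A·x = −loads:
  F[0-1] = -1186.3285 N (compression)
  F[0-2] = +212.2256 N (tension)
  F[1-2] = +1217.3487 N (tension)
  F[1-3] = -483.7117 N (compression)
  F[2-3] = -1207.0572 N (compression)
  F[2-4] = +702.8134 N (tension)
  F[3-4] = +1172.6435 N (tension)
  F[3-5] = -966.1017 N (compression)
  F[4-5] = +2595.9300 N (tension)
  F[4-6] = +470.5096 N (tension)
  F[5-6] = -2567.4550 N (compression)
  Rx@0 = +0.3600 N
  Ry@0 = +1167.1258 N
  Ry@6 = +2523.9742 N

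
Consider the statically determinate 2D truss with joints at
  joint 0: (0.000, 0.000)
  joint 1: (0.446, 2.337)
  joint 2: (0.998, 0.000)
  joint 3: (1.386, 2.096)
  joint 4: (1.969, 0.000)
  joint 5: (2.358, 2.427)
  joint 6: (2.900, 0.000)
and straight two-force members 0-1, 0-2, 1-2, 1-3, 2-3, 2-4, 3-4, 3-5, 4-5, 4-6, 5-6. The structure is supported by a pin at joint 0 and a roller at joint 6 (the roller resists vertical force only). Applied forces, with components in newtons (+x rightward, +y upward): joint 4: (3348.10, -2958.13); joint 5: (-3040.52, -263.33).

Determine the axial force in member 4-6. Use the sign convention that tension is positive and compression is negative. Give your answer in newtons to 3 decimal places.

-71.913

N=7 nodes, M=11 members, R=3 reactions → 2N=14, M+R=14
member 0 (0-1): L=2.3792, (cx,cy)=(0.1875,0.9823)
member 1 (0-2): L=0.9980, (cx,cy)=(1.0000,0.0000)
member 2 (1-2): L=2.4013, (cx,cy)=(0.2299,-0.9732)
member 3 (1-3): L=0.9704, (cx,cy)=(0.9687,-0.2484)
member 4 (2-3): L=2.1316, (cx,cy)=(0.1820,0.9833)
member 5 (2-4): L=0.9710, (cx,cy)=(1.0000,0.0000)
member 6 (3-4): L=2.1756, (cx,cy)=(0.2680,-0.9634)
member 7 (3-5): L=1.0268, (cx,cy)=(0.9466,0.3224)
member 8 (4-5): L=2.4580, (cx,cy)=(0.1583,0.9874)
member 9 (4-6): L=0.9310, (cx,cy)=(1.0000,0.0000)
member 10 (5-6): L=2.4868, (cx,cy)=(0.2180,-0.9760)
solve A·x = −loads:
  F[0-1] = -3607.4294 N (compression)
  F[0-2] = +983.8278 N (tension)
  F[1-2] = +4065.3184 N (tension)
  F[1-3] = -1662.8593 N (compression)
  F[2-3] = -4023.6675 N (compression)
  F[2-4] = +2650.7386 N (tension)
  F[3-4] = +2603.2052 N (tension)
  F[3-5] = -3212.2287 N (compression)
  F[4-5] = +455.8806 N (tension)
  F[4-6] = -71.9134 N (compression)
  F[5-6] = +329.9501 N (tension)
  Rx@0 = -307.5800 N
  Ry@0 = +3543.4779 N
  Ry@6 = -322.0179 N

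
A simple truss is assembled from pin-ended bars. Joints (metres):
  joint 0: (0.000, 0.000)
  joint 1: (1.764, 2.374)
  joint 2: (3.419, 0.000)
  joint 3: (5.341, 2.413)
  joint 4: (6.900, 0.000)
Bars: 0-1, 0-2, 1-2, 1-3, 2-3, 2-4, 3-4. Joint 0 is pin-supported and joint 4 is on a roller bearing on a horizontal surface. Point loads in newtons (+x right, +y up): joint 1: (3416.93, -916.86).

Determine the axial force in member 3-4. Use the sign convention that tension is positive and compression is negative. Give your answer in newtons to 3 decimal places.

N=5 nodes, M=7 members, R=3 reactions → 2N=10, M+R=10
member 0 (0-1): L=2.9576, (cx,cy)=(0.5964,0.8027)
member 1 (0-2): L=3.4190, (cx,cy)=(1.0000,0.0000)
member 2 (1-2): L=2.8939, (cx,cy)=(0.5719,-0.8203)
member 3 (1-3): L=3.5772, (cx,cy)=(0.9999,0.0109)
member 4 (2-3): L=3.0849, (cx,cy)=(0.6230,0.7822)
member 5 (2-4): L=3.4810, (cx,cy)=(1.0000,0.0000)
member 6 (3-4): L=2.8728, (cx,cy)=(0.5427,-0.8399)
solve A·x = −loads:
  F[0-1] = +614.3986 N (tension)
  F[0-2] = +3050.4882 N (tension)
  F[1-2] = -1746.1068 N (compression)
  F[1-3] = -2052.0391 N (compression)
  F[2-3] = +1831.2451 N (tension)
  F[2-4] = +910.9905 N (tension)
  F[3-4] = -1678.7072 N (compression)
  Rx@0 = -3416.9300 N
  Ry@0 = -493.1593 N
  Ry@4 = +1410.0193 N

-1678.707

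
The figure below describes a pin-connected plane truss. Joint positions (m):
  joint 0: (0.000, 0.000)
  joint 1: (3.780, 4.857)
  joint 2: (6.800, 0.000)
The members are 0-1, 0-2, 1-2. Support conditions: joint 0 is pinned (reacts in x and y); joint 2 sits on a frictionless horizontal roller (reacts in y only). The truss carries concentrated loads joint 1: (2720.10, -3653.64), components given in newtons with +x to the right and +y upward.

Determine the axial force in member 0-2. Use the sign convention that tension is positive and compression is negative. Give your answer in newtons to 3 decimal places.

N=3 nodes, M=3 members, R=3 reactions → 2N=6, M+R=6
member 0 (0-1): L=6.1546, (cx,cy)=(0.6142,0.7892)
member 1 (0-2): L=6.8000, (cx,cy)=(1.0000,0.0000)
member 2 (1-2): L=5.7193, (cx,cy)=(0.5280,-0.8492)
solve A·x = −loads:
  F[0-1] = +405.7758 N (tension)
  F[0-2] = +2470.8819 N (tension)
  F[1-2] = -4679.4085 N (compression)
  Rx@0 = -2720.1000 N
  Ry@0 = -320.2254 N
  Ry@2 = +3973.8654 N

2470.882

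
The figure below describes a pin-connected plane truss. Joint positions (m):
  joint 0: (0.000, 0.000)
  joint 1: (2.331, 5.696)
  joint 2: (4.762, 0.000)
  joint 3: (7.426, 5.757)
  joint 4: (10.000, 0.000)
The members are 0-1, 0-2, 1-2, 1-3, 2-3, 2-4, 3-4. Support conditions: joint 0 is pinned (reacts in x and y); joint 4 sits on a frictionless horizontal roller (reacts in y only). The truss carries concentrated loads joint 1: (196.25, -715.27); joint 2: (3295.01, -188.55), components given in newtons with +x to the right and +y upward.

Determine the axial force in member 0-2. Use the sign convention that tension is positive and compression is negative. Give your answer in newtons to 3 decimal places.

3710.413

N=5 nodes, M=7 members, R=3 reactions → 2N=10, M+R=10
member 0 (0-1): L=6.1545, (cx,cy)=(0.3787,0.9255)
member 1 (0-2): L=4.7620, (cx,cy)=(1.0000,0.0000)
member 2 (1-2): L=6.1931, (cx,cy)=(0.3925,-0.9197)
member 3 (1-3): L=5.0954, (cx,cy)=(0.9999,0.0120)
member 4 (2-3): L=6.3435, (cx,cy)=(0.4200,0.9075)
member 5 (2-4): L=5.2380, (cx,cy)=(1.0000,0.0000)
member 6 (3-4): L=6.3062, (cx,cy)=(0.4082,-0.9129)
solve A·x = −loads:
  F[0-1] = -578.6265 N (compression)
  F[0-2] = +3710.4129 N (tension)
  F[1-2] = -199.8237 N (compression)
  F[1-3] = -336.9892 N (compression)
  F[2-3] = +410.2670 N (tension)
  F[2-4] = +164.6703 N (tension)
  F[3-4] = -403.4376 N (compression)
  Rx@0 = -3491.2600 N
  Ry@0 = +535.5191 N
  Ry@4 = +368.3009 N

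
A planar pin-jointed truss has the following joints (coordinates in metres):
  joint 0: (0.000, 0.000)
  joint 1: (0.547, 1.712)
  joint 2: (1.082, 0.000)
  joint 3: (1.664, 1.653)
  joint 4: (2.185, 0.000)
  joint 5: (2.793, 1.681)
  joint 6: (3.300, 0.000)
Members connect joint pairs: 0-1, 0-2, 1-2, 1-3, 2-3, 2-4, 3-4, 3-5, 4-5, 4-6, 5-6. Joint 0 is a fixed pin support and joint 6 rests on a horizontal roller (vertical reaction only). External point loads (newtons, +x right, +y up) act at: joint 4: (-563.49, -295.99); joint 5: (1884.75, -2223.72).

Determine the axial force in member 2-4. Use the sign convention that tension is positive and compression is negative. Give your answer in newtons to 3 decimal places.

799.383

N=7 nodes, M=11 members, R=3 reactions → 2N=14, M+R=14
member 0 (0-1): L=1.7973, (cx,cy)=(0.3044,0.9526)
member 1 (0-2): L=1.0820, (cx,cy)=(1.0000,0.0000)
member 2 (1-2): L=1.7936, (cx,cy)=(0.2983,-0.9545)
member 3 (1-3): L=1.1186, (cx,cy)=(0.9986,-0.0527)
member 4 (2-3): L=1.7525, (cx,cy)=(0.3321,0.9432)
member 5 (2-4): L=1.1030, (cx,cy)=(1.0000,0.0000)
member 6 (3-4): L=1.7332, (cx,cy)=(0.3006,-0.9537)
member 7 (3-5): L=1.1293, (cx,cy)=(0.9997,0.0248)
member 8 (4-5): L=1.7876, (cx,cy)=(0.3401,0.9404)
member 9 (4-6): L=1.1150, (cx,cy)=(1.0000,0.0000)
member 10 (5-6): L=1.7558, (cx,cy)=(0.2888,-0.9574)
solve A·x = −loads:
  F[0-1] = +544.2464 N (tension)
  F[0-2] = +1155.6177 N (tension)
  F[1-2] = -561.5877 N (compression)
  F[1-3] = +333.6143 N (tension)
  F[2-3] = +568.2780 N (tension)
  F[2-4] = +799.3829 N (tension)
  F[3-4] = -525.8869 N (compression)
  F[3-5] = +680.1713 N (tension)
  F[4-5] = +848.1185 N (tension)
  F[4-6] = +916.3210 N (tension)
  F[5-6] = -3173.3140 N (compression)
  Rx@0 = -1321.2600 N
  Ry@0 = -518.4272 N
  Ry@6 = +3038.1372 N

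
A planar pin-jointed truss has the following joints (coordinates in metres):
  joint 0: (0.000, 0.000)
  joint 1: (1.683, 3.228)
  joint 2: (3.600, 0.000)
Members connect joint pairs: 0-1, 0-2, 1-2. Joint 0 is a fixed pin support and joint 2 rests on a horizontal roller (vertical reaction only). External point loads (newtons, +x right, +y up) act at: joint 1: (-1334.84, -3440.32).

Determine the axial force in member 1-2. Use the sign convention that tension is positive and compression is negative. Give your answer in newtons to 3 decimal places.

-478.527

N=3 nodes, M=3 members, R=3 reactions → 2N=6, M+R=6
member 0 (0-1): L=3.6404, (cx,cy)=(0.4623,0.8867)
member 1 (0-2): L=3.6000, (cx,cy)=(1.0000,0.0000)
member 2 (1-2): L=3.7543, (cx,cy)=(0.5106,-0.8598)
solve A·x = −loads:
  F[0-1] = -3415.8325 N (compression)
  F[0-2] = +244.3421 N (tension)
  F[1-2] = -478.5274 N (compression)
  Rx@0 = +1334.8400 N
  Ry@0 = +3028.8769 N
  Ry@2 = +411.4431 N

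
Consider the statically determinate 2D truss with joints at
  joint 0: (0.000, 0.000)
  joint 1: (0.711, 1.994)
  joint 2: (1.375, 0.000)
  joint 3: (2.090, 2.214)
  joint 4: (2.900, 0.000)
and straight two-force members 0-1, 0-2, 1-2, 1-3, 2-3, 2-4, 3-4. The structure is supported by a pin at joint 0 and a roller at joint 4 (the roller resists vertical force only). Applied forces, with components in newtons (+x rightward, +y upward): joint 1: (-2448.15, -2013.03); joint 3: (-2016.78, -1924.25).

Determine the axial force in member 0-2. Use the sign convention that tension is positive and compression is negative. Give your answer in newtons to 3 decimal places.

N=5 nodes, M=7 members, R=3 reactions → 2N=10, M+R=10
member 0 (0-1): L=2.1170, (cx,cy)=(0.3359,0.9419)
member 1 (0-2): L=1.3750, (cx,cy)=(1.0000,0.0000)
member 2 (1-2): L=2.1016, (cx,cy)=(0.3159,-0.9488)
member 3 (1-3): L=1.3964, (cx,cy)=(0.9875,0.1575)
member 4 (2-3): L=2.3266, (cx,cy)=(0.3073,0.9516)
member 5 (2-4): L=1.5250, (cx,cy)=(1.0000,0.0000)
member 6 (3-4): L=2.3575, (cx,cy)=(0.3436,-0.9391)
solve A·x = −loads:
  F[0-1] = -5605.5879 N (compression)
  F[0-2] = -2582.2509 N (compression)
  F[1-2] = +3359.9044 N (tension)
  F[1-3] = -502.3381 N (compression)
  F[2-3] = -3349.9163 N (compression)
  F[2-4] = -491.2298 N (compression)
  F[3-4] = +1429.7330 N (tension)
  Rx@0 = +4464.9300 N
  Ry@0 = +5279.9749 N
  Ry@4 = -1342.6949 N

-2582.251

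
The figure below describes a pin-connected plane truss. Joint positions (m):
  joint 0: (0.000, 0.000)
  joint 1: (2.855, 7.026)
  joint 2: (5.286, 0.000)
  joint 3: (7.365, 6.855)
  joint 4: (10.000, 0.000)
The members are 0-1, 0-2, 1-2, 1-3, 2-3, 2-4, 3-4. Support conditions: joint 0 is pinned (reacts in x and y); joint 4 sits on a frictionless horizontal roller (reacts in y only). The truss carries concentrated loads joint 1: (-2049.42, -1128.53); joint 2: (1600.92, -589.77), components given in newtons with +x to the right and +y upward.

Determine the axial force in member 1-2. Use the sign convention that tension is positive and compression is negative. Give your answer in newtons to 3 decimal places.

N=5 nodes, M=7 members, R=3 reactions → 2N=10, M+R=10
member 0 (0-1): L=7.5839, (cx,cy)=(0.3765,0.9264)
member 1 (0-2): L=5.2860, (cx,cy)=(1.0000,0.0000)
member 2 (1-2): L=7.4347, (cx,cy)=(0.3270,-0.9450)
member 3 (1-3): L=4.5132, (cx,cy)=(0.9993,-0.0379)
member 4 (2-3): L=7.1633, (cx,cy)=(0.2902,0.9570)
member 5 (2-4): L=4.7140, (cx,cy)=(1.0000,0.0000)
member 6 (3-4): L=7.3440, (cx,cy)=(0.3588,-0.9334)
solve A·x = −loads:
  F[0-1] = -2724.7188 N (compression)
  F[0-2] = +577.2336 N (tension)
  F[1-2] = +1454.9461 N (tension)
  F[1-3] = +548.3401 N (tension)
  F[2-3] = -820.5161 N (compression)
  F[2-4] = -309.8094 N (compression)
  F[3-4] = +863.4681 N (tension)
  Rx@0 = +448.5000 N
  Ry@0 = +2524.2748 N
  Ry@4 = -805.9748 N

1454.946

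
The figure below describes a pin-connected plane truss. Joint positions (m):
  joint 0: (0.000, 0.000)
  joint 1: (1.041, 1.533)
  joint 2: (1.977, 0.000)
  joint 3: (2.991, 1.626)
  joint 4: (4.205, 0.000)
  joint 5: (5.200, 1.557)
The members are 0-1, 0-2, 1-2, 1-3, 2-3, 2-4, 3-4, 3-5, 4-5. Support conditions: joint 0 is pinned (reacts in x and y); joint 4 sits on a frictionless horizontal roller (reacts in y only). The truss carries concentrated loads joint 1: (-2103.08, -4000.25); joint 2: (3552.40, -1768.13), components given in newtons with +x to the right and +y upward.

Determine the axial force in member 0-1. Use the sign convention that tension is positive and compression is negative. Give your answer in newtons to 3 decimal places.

N=6 nodes, M=9 members, R=3 reactions → 2N=12, M+R=12
member 0 (0-1): L=1.8530, (cx,cy)=(0.5618,0.8273)
member 1 (0-2): L=1.9770, (cx,cy)=(1.0000,0.0000)
member 2 (1-2): L=1.7962, (cx,cy)=(0.5211,-0.8535)
member 3 (1-3): L=1.9522, (cx,cy)=(0.9989,0.0476)
member 4 (2-3): L=1.9163, (cx,cy)=(0.5292,0.8485)
member 5 (2-4): L=2.2280, (cx,cy)=(1.0000,0.0000)
member 6 (3-4): L=2.0292, (cx,cy)=(0.5983,-0.8013)
member 7 (3-5): L=2.2101, (cx,cy)=(0.9995,-0.0312)
member 8 (4-5): L=1.8478, (cx,cy)=(0.5385,0.8426)
solve A·x = −loads:
  F[0-1] = -5697.5168 N (compression)
  F[0-2] = +4650.0626 N (tension)
  F[1-2] = +752.4244 N (tension)
  F[1-3] = -1491.4534 N (compression)
  F[2-3] = +1326.9425 N (tension)
  F[2-4] = +787.6027 N (tension)
  F[3-4] = -1316.4804 N (compression)
  F[3-5] = -0.0000 N (compression)
  F[4-5] = +0.0000 N (tension)
  Rx@0 = -1449.3200 N
  Ry@0 = +4713.4854 N
  Ry@4 = +1054.8946 N

-5697.517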